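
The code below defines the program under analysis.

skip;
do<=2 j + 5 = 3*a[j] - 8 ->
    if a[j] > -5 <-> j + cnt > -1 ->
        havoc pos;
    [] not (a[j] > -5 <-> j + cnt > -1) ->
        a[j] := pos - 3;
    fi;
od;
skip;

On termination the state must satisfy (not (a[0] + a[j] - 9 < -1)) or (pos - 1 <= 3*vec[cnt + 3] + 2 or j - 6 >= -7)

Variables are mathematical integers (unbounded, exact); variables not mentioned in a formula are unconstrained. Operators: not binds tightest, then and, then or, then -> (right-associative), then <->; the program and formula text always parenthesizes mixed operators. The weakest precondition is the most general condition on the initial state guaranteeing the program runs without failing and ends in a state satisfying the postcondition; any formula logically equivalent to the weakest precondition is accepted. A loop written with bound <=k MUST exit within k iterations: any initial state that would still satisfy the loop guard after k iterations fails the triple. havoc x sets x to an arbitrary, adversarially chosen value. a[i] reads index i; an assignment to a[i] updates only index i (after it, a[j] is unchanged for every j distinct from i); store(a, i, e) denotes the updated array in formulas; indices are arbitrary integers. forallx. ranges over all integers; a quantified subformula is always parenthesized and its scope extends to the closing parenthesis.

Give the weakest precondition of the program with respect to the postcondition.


Working backward. After the program, the postcondition (not (a[0] + a[j] - 9 < -1)) or (pos - 1 <= 3*vec[cnt + 3] + 2 or j - 6 >= -7) must hold; in canonical form it is (not (a[0] + a[j] < 8)) or pos <= 3*vec[cnt + 3] + 3 or j >= -1.
Before skip: (not (a[0] + a[j] < 8)) or pos <= 3*vec[cnt + 3] + 3 or j >= -1
Before the loop (bound <=2), unroll the exhaustion recursion (WP_0 = exit-now case; WP_j = one more guarded iteration, up to j = 2):
  WP_0: (not (j = 3*a[j] - 13)) and ((not (a[0] + a[j] < 8)) or pos <= 3*vec[cnt + 3] + 3 or j >= -1)
  WP_1: (j = 3*a[j] - 13 -> (((a[j] > -5 <-> cnt + j > -1) -> (forall pos_1. ((not (j = 3*a[j] - 13)) and ((not (a[0] + a[j] < 8)) or pos_1 <= 3*vec[cnt + 3] + 3 or j >= -1)))) and ((not (a[j] > -5 <-> cnt + j > -1)) -> ((not (j = 3*store(a, j, pos - 3)[j] - 13)) and ((not (store(a, j, pos - 3)[0] + store(a, j, pos - 3)[j] < 8)) or pos <= 3*vec[cnt + 3] + 3 or j >= -1))))) and ((not (j = 3*a[j] - 13)) -> ((not (a[0] + a[j] < 8)) or pos <= 3*vec[cnt + 3] + 3 or j >= -1))
  WP_2: (j = 3*a[j] - 13 -> (((a[j] > -5 <-> cnt + j > -1) -> (forall pos_2. ((j = 3*a[j] - 13 -> (((a[j] > -5 <-> cnt + j > -1) -> (forall pos_1. ((not (j = 3*a[j] - 13)) and ((not (a[0] + a[j] < 8)) or pos_1 <= 3*vec[cnt + 3] + 3 or j >= -1)))) and ((not (a[j] > -5 <-> cnt + j > -1)) -> ((not (j = 3*store(a, j, pos_2 - 3)[j] - 13)) and ((not (store(a, j, pos_2 - 3)[0] + store(a, j, pos_2 - 3)[j] < 8)) or pos_2 <= 3*vec[cnt + 3] + 3 or j >= -1))))) and ((not (j = 3*a[j] - 13)) -> ((not (a[0] + a[j] < 8)) or pos_2 <= 3*vec[cnt + 3] + 3 or j >= -1))))) and ((not (a[j] > -5 <-> cnt + j > -1)) -> ((j = 3*store(a, j, pos - 3)[j] - 13 -> (((store(a, j, pos - 3)[j] > -5 <-> cnt + j > -1) -> (forall pos_1. ((not (j = 3*store(a, j, pos - 3)[j] - 13)) and ((not (store(a, j, pos - 3)[0] + store(a, j, pos - 3)[j] < 8)) or pos_1 <= 3*vec[cnt + 3] + 3 or j >= -1)))) and ((not (store(a, j, pos - 3)[j] > -5 <-> cnt + j > -1)) -> ((not (j = 3*store(store(a, j, pos - 3), j, pos - 3)[j] - 13)) and ((not (store(store(a, j, pos - 3), j, pos - 3)[0] + store(store(a, j, pos - 3), j, pos - 3)[j] < 8)) or pos <= 3*vec[cnt + 3] + 3 or j >= -1))))) and ((not (j = 3*store(a, j, pos - 3)[j] - 13)) -> ((not (store(a, j, pos - 3)[0] + store(a, j, pos - 3)[j] < 8)) or pos <= 3*vec[cnt + 3] + 3 or j >= -1)))))) and ((not (j = 3*a[j] - 13)) -> ((not (a[0] + a[j] < 8)) or pos <= 3*vec[cnt + 3] + 3 or j >= -1))
So before the loop: (j = 3*a[j] - 13 -> (((a[j] > -5 <-> cnt + j > -1) -> (forall pos_2. ((j = 3*a[j] - 13 -> (((a[j] > -5 <-> cnt + j > -1) -> (forall pos_1. ((not (j = 3*a[j] - 13)) and ((not (a[0] + a[j] < 8)) or pos_1 <= 3*vec[cnt + 3] + 3 or j >= -1)))) and ((not (a[j] > -5 <-> cnt + j > -1)) -> ((not (j = 3*store(a, j, pos_2 - 3)[j] - 13)) and ((not (store(a, j, pos_2 - 3)[0] + store(a, j, pos_2 - 3)[j] < 8)) or pos_2 <= 3*vec[cnt + 3] + 3 or j >= -1))))) and ((not (j = 3*a[j] - 13)) -> ((not (a[0] + a[j] < 8)) or pos_2 <= 3*vec[cnt + 3] + 3 or j >= -1))))) and ((not (a[j] > -5 <-> cnt + j > -1)) -> ((j = 3*store(a, j, pos - 3)[j] - 13 -> (((store(a, j, pos - 3)[j] > -5 <-> cnt + j > -1) -> (forall pos_1. ((not (j = 3*store(a, j, pos - 3)[j] - 13)) and ((not (store(a, j, pos - 3)[0] + store(a, j, pos - 3)[j] < 8)) or pos_1 <= 3*vec[cnt + 3] + 3 or j >= -1)))) and ((not (store(a, j, pos - 3)[j] > -5 <-> cnt + j > -1)) -> ((not (j = 3*store(store(a, j, pos - 3), j, pos - 3)[j] - 13)) and ((not (store(store(a, j, pos - 3), j, pos - 3)[0] + store(store(a, j, pos - 3), j, pos - 3)[j] < 8)) or pos <= 3*vec[cnt + 3] + 3 or j >= -1))))) and ((not (j = 3*store(a, j, pos - 3)[j] - 13)) -> ((not (store(a, j, pos - 3)[0] + store(a, j, pos - 3)[j] < 8)) or pos <= 3*vec[cnt + 3] + 3 or j >= -1)))))) and ((not (j = 3*a[j] - 13)) -> ((not (a[0] + a[j] < 8)) or pos <= 3*vec[cnt + 3] + 3 or j >= -1))
Before skip: (j = 3*a[j] - 13 -> (((a[j] > -5 <-> cnt + j > -1) -> (forall pos_2. ((j = 3*a[j] - 13 -> (((a[j] > -5 <-> cnt + j > -1) -> (forall pos_1. ((not (j = 3*a[j] - 13)) and ((not (a[0] + a[j] < 8)) or pos_1 <= 3*vec[cnt + 3] + 3 or j >= -1)))) and ((not (a[j] > -5 <-> cnt + j > -1)) -> ((not (j = 3*store(a, j, pos_2 - 3)[j] - 13)) and ((not (store(a, j, pos_2 - 3)[0] + store(a, j, pos_2 - 3)[j] < 8)) or pos_2 <= 3*vec[cnt + 3] + 3 or j >= -1))))) and ((not (j = 3*a[j] - 13)) -> ((not (a[0] + a[j] < 8)) or pos_2 <= 3*vec[cnt + 3] + 3 or j >= -1))))) and ((not (a[j] > -5 <-> cnt + j > -1)) -> ((j = 3*store(a, j, pos - 3)[j] - 13 -> (((store(a, j, pos - 3)[j] > -5 <-> cnt + j > -1) -> (forall pos_1. ((not (j = 3*store(a, j, pos - 3)[j] - 13)) and ((not (store(a, j, pos - 3)[0] + store(a, j, pos - 3)[j] < 8)) or pos_1 <= 3*vec[cnt + 3] + 3 or j >= -1)))) and ((not (store(a, j, pos - 3)[j] > -5 <-> cnt + j > -1)) -> ((not (j = 3*store(store(a, j, pos - 3), j, pos - 3)[j] - 13)) and ((not (store(store(a, j, pos - 3), j, pos - 3)[0] + store(store(a, j, pos - 3), j, pos - 3)[j] < 8)) or pos <= 3*vec[cnt + 3] + 3 or j >= -1))))) and ((not (j = 3*store(a, j, pos - 3)[j] - 13)) -> ((not (store(a, j, pos - 3)[0] + store(a, j, pos - 3)[j] < 8)) or pos <= 3*vec[cnt + 3] + 3 or j >= -1)))))) and ((not (j = 3*a[j] - 13)) -> ((not (a[0] + a[j] < 8)) or pos <= 3*vec[cnt + 3] + 3 or j >= -1))
Answer: WP = (j = 3*a[j] - 13 -> (((a[j] > -5 <-> cnt + j > -1) -> (forall pos_2. ((j = 3*a[j] - 13 -> (((a[j] > -5 <-> cnt + j > -1) -> (forall pos_1. ((not (j = 3*a[j] - 13)) and ((not (a[0] + a[j] < 8)) or pos_1 <= 3*vec[cnt + 3] + 3 or j >= -1)))) and ((not (a[j] > -5 <-> cnt + j > -1)) -> ((not (j = 3*store(a, j, pos_2 - 3)[j] - 13)) and ((not (store(a, j, pos_2 - 3)[0] + store(a, j, pos_2 - 3)[j] < 8)) or pos_2 <= 3*vec[cnt + 3] + 3 or j >= -1))))) and ((not (j = 3*a[j] - 13)) -> ((not (a[0] + a[j] < 8)) or pos_2 <= 3*vec[cnt + 3] + 3 or j >= -1))))) and ((not (a[j] > -5 <-> cnt + j > -1)) -> ((j = 3*store(a, j, pos - 3)[j] - 13 -> (((store(a, j, pos - 3)[j] > -5 <-> cnt + j > -1) -> (forall pos_1. ((not (j = 3*store(a, j, pos - 3)[j] - 13)) and ((not (store(a, j, pos - 3)[0] + store(a, j, pos - 3)[j] < 8)) or pos_1 <= 3*vec[cnt + 3] + 3 or j >= -1)))) and ((not (store(a, j, pos - 3)[j] > -5 <-> cnt + j > -1)) -> ((not (j = 3*store(store(a, j, pos - 3), j, pos - 3)[j] - 13)) and ((not (store(store(a, j, pos - 3), j, pos - 3)[0] + store(store(a, j, pos - 3), j, pos - 3)[j] < 8)) or pos <= 3*vec[cnt + 3] + 3 or j >= -1))))) and ((not (j = 3*store(a, j, pos - 3)[j] - 13)) -> ((not (store(a, j, pos - 3)[0] + store(a, j, pos - 3)[j] < 8)) or pos <= 3*vec[cnt + 3] + 3 or j >= -1)))))) and ((not (j = 3*a[j] - 13)) -> ((not (a[0] + a[j] < 8)) or pos <= 3*vec[cnt + 3] + 3 or j >= -1))


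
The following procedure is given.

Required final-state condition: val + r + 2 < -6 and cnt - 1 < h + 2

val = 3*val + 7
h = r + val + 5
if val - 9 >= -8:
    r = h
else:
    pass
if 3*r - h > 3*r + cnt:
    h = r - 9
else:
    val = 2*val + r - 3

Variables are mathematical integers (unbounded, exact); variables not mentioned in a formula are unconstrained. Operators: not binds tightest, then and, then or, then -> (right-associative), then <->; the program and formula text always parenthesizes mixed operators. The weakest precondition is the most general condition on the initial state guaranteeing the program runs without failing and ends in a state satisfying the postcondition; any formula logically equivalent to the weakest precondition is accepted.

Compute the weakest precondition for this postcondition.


Working backward. After the program, the postcondition val + r + 2 < -6 and cnt - 1 < h + 2 must hold; in canonical form it is r + val < -8 and cnt < h + 3.
Then branch requires r + val < -8 and cnt < r - 6; else branch requires 2*r + 2*val < -5 and cnt < h + 3.
Before the if: (cnt + h < 0 -> (r + val < -8 and cnt < r - 6)) and ((not (cnt + h < 0)) -> (2*r + 2*val < -5 and cnt < h + 3))
Then branch requires (cnt + h < 0 -> (h + val < -8 and cnt < h - 6)) and ((not (cnt + h < 0)) -> (2*h + 2*val < -5 and cnt < h + 3)); else branch requires (cnt + h < 0 -> (r + val < -8 and cnt < r - 6)) and ((not (cnt + h < 0)) -> (2*r + 2*val < -5 and cnt < h + 3)).
Before the if: (val >= 1 -> ((cnt + h < 0 -> (h + val < -8 and cnt < h - 6)) and ((not (cnt + h < 0)) -> (2*h + 2*val < -5 and cnt < h + 3)))) and ((not (val >= 1)) -> ((cnt + h < 0 -> (r + val < -8 and cnt < r - 6)) and ((not (cnt + h < 0)) -> (2*r + 2*val < -5 and cnt < h + 3))))
Before h := r + val + 5: (val >= 1 -> ((cnt + r + val < -5 -> (r + 2*val < -13 and cnt < r + val - 1)) and ((not (cnt + r + val < -5)) -> (2*r + 4*val < -15 and cnt < r + val + 8)))) and ((not (val >= 1)) -> ((cnt + r + val < -5 -> (r + val < -8 and cnt < r - 6)) and ((not (cnt + r + val < -5)) -> (2*r + 2*val < -5 and cnt < r + val + 8))))
Before val := 3*val + 7: (3*val >= -6 -> ((cnt + r + 3*val < -12 -> (r + 6*val < -27 and cnt < r + 3*val + 6)) and ((not (cnt + r + 3*val < -12)) -> (2*r + 12*val < -43 and cnt < r + 3*val + 15)))) and ((not (3*val >= -6)) -> ((cnt + r + 3*val < -12 -> (r + 3*val < -15 and cnt < r - 6)) and ((not (cnt + r + 3*val < -12)) -> (2*r + 6*val < -19 and cnt < r + 3*val + 15))))
Answer: WP = (3*val >= -6 -> ((cnt + r + 3*val < -12 -> (r + 6*val < -27 and cnt < r + 3*val + 6)) and ((not (cnt + r + 3*val < -12)) -> (2*r + 12*val < -43 and cnt < r + 3*val + 15)))) and ((not (3*val >= -6)) -> ((cnt + r + 3*val < -12 -> (r + 3*val < -15 and cnt < r - 6)) and ((not (cnt + r + 3*val < -12)) -> (2*r + 6*val < -19 and cnt < r + 3*val + 15))))


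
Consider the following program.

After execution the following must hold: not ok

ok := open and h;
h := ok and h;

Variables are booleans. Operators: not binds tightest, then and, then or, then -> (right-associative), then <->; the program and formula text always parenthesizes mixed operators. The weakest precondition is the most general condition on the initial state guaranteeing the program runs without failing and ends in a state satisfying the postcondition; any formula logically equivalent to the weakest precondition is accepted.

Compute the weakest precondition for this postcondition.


Working backward. After the program, not ok must hold.
Before h := ok and h: not ok
Before ok := open and h: not (open and h)
Answer: WP = not (open and h)


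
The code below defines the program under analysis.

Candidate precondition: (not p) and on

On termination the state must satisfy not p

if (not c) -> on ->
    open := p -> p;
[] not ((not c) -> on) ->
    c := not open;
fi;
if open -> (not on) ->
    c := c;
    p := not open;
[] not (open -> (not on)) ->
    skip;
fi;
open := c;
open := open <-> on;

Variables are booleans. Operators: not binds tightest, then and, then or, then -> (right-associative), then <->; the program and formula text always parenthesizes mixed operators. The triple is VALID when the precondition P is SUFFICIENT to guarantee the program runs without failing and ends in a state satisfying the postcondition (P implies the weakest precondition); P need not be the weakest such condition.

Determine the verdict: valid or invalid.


Working backward. After the program, not p must hold.
Before open := open <-> on: not p
Before open := c: not p
Then branch requires open; else branch requires not p.
Before the if: ((open -> (not on)) -> open) and ((not (open -> (not on))) -> (not p))
Then branch requires on -> (not p); else branch requires ((open -> (not on)) -> open) and ((not (open -> (not on))) -> (not p)).
Before the if: (((not c) -> on) -> (on -> (not p))) and ((not ((not c) -> on)) -> (((open -> (not on)) -> open) and ((not (open -> (not on))) -> (not p))))
The weakest precondition is (((not c) -> on) -> (on -> (not p))) and ((not ((not c) -> on)) -> (((open -> (not on)) -> open) and ((not (open -> (not on))) -> (not p)))).
Check whether (not p) and on implies it.
Every state satisfying the precondition satisfies the weakest precondition: the implication holds.
Answer: valid


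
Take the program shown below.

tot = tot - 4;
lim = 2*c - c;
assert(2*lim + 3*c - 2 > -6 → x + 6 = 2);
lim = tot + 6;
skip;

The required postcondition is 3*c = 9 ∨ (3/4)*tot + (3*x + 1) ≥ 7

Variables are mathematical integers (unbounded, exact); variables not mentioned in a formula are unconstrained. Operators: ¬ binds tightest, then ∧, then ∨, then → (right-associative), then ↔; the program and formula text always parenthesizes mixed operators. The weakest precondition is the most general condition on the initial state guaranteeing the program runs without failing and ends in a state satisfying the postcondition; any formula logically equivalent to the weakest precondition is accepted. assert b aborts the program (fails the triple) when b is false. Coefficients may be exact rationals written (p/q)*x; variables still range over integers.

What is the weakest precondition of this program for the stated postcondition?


Working backward. After the program, the postcondition 3*c = 9 ∨ (3/4)*tot + (3*x + 1) ≥ 7 must hold; in canonical form it is 3*c = 9 ∨ (3/4)*tot + 3*x ≥ 6.
Before skip: 3*c = 9 ∨ (3/4)*tot + 3*x ≥ 6
Before lim := tot + 6: 3*c = 9 ∨ (3/4)*tot + 3*x ≥ 6
Before assert 2*lim + 3*c - 2 > -6 → x + 6 = 2: (3*c + 2*lim > -4 → x = -4) ∧ (3*c = 9 ∨ (3/4)*tot + 3*x ≥ 6)
Before lim := 2*c - c: (5*c > -4 → x = -4) ∧ (3*c = 9 ∨ (3/4)*tot + 3*x ≥ 6)
Before tot := tot - 4: (5*c > -4 → x = -4) ∧ (3*c = 9 ∨ (3/4)*tot + 3*x ≥ 9)
Answer: WP = (5*c > -4 → x = -4) ∧ (3*c = 9 ∨ (3/4)*tot + 3*x ≥ 9)


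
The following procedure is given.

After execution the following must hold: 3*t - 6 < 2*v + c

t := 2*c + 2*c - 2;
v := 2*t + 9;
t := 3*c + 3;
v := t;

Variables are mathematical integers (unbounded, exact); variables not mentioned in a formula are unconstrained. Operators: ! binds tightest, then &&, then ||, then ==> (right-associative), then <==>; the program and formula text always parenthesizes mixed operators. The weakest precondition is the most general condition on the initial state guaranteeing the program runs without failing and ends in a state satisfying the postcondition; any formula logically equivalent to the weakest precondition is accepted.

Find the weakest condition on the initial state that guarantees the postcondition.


Working backward. After the program, the postcondition 3*t - 6 < 2*v + c must hold; in canonical form it is 3*t < c + 2*v + 6.
Before v := t: t < c + 6
Before t := 3*c + 3: 2*c < 3
Before v := 2*t + 9: 2*c < 3
Before t := 2*c + 2*c - 2: 2*c < 3
Answer: WP = 2*c < 3


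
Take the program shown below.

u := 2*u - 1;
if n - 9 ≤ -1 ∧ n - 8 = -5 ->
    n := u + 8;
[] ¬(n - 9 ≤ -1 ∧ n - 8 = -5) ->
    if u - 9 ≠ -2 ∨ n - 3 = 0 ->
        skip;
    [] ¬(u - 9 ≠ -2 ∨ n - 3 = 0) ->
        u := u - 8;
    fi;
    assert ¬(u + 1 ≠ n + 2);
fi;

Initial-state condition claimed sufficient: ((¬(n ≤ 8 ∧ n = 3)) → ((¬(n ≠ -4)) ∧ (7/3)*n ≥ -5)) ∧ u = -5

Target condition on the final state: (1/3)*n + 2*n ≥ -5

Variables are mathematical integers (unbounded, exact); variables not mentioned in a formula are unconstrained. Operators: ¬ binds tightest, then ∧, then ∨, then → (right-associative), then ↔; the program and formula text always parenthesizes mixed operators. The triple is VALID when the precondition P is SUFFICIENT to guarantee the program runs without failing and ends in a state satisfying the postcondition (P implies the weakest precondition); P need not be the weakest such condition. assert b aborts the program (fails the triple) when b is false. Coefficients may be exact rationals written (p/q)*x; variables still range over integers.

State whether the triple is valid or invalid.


Working backward. After the program, the postcondition (1/3)*n + 2*n ≥ -5 must hold; in canonical form it is (7/3)*n ≥ -5.
Then branch requires (7/3)*u ≥ -71/3; else branch requires ((u ≠ 7 ∨ n = 3) → ((¬(u ≠ n + 1)) ∧ (7/3)*n ≥ -5)) ∧ ((¬(u ≠ 7 ∨ n = 3)) → ((¬(u ≠ n + 9)) ∧ (7/3)*n ≥ -5)).
Before the if: ((n ≤ 8 ∧ n = 3) → (7/3)*u ≥ -71/3) ∧ ((¬(n ≤ 8 ∧ n = 3)) → (((u ≠ 7 ∨ n = 3) → ((¬(u ≠ n + 1)) ∧ (7/3)*n ≥ -5)) ∧ ((¬(u ≠ 7 ∨ n = 3)) → ((¬(u ≠ n + 9)) ∧ (7/3)*n ≥ -5))))
Before u := 2*u - 1: ((n ≤ 8 ∧ n = 3) → (14/3)*u ≥ -64/3) ∧ ((¬(n ≤ 8 ∧ n = 3)) → (((2*u ≠ 8 ∨ n = 3) → ((¬(2*u ≠ n + 2)) ∧ (7/3)*n ≥ -5)) ∧ ((¬(2*u ≠ 8 ∨ n = 3)) → ((¬(2*u ≠ n + 10)) ∧ (7/3)*n ≥ -5))))
The weakest precondition is ((n ≤ 8 ∧ n = 3) → (14/3)*u ≥ -64/3) ∧ ((¬(n ≤ 8 ∧ n = 3)) → (((2*u ≠ 8 ∨ n = 3) → ((¬(2*u ≠ n + 2)) ∧ (7/3)*n ≥ -5)) ∧ ((¬(2*u ≠ 8 ∨ n = 3)) → ((¬(2*u ≠ n + 10)) ∧ (7/3)*n ≥ -5)))).
Check whether ((¬(n ≤ 8 ∧ n = 3)) → ((¬(n ≠ -4)) ∧ (7/3)*n ≥ -5)) ∧ u = -5 implies it.
Countermodel: at the initial state n = 3, u = -5, the precondition holds but the weakest precondition fails.
Answer: invalid


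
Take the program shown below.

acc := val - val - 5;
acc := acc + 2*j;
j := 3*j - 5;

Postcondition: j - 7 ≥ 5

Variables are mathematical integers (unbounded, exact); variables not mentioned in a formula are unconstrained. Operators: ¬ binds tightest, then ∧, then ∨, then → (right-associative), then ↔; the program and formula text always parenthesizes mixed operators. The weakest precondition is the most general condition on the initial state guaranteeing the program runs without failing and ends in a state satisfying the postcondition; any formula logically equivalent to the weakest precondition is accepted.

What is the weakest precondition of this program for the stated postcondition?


Working backward. After the program, the postcondition j - 7 ≥ 5 must hold; in canonical form it is j ≥ 12.
Before j := 3*j - 5: 3*j ≥ 17
Before acc := acc + 2*j: 3*j ≥ 17
Before acc := val - val - 5: 3*j ≥ 17
Answer: WP = 3*j ≥ 17


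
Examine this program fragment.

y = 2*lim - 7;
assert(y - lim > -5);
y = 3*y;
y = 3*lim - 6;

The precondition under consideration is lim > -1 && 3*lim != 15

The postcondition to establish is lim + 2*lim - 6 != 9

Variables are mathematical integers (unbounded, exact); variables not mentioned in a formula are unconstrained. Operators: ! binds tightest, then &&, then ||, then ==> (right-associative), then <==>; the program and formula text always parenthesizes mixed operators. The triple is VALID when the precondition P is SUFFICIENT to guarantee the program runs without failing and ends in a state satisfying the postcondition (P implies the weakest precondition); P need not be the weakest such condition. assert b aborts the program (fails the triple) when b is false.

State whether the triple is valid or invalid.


Working backward. After the program, the postcondition lim + 2*lim - 6 != 9 must hold; in canonical form it is 3*lim != 15.
Before y := 3*lim - 6: 3*lim != 15
Before y := 3*y: 3*lim != 15
Before assert y - lim > -5: y > lim - 5 && 3*lim != 15
Before y := 2*lim - 7: lim > 2 && 3*lim != 15
The weakest precondition is lim > 2 && 3*lim != 15.
Check whether lim > -1 && 3*lim != 15 implies it.
Countermodel: at the initial state lim = 0, the precondition holds but the weakest precondition fails.
Answer: invalid


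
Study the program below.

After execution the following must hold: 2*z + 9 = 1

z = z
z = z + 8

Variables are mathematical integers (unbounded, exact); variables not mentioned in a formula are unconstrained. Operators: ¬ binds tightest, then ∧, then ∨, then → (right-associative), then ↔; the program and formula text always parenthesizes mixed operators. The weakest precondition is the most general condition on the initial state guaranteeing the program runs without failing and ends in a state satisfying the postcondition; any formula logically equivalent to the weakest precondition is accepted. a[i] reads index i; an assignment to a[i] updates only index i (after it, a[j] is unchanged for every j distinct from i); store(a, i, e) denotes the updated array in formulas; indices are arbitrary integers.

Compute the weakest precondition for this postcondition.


Working backward. After the program, the postcondition 2*z + 9 = 1 must hold; in canonical form it is 2*z = -8.
Before z := z + 8: 2*z = -24
Before z := z: 2*z = -24
Answer: WP = 2*z = -24


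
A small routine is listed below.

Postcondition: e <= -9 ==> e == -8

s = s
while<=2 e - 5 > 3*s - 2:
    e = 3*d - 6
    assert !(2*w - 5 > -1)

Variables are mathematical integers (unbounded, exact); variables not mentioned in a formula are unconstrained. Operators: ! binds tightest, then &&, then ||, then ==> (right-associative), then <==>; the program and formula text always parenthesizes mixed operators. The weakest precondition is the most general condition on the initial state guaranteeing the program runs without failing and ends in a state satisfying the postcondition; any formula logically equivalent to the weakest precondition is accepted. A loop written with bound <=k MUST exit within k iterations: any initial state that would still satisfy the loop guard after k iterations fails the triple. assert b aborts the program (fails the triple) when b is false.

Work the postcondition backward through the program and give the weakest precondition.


Working backward. After the program, e <= -9 ==> e == -8 must hold.
Before the loop (bound <=2), unroll the exhaustion recursion (WP_0 = exit-now case; WP_j = one more guarded iteration, up to j = 2):
  WP_0: (!(e > 3*s + 3)) && (e <= -9 ==> e == -8)
  WP_1: (e > 3*s + 3 ==> ((!(2*w > 4)) && (!(3*d > 3*s + 9)) && (3*d <= -3 ==> 3*d == -2))) && ((!(e > 3*s + 3)) ==> (e <= -9 ==> e == -8))
  WP_2: (e > 3*s + 3 ==> ((!(2*w > 4)) && (3*d > 3*s + 9 ==> ((!(2*w > 4)) && (!(3*d > 3*s + 9)) && (3*d <= -3 ==> 3*d == -2))) && ((!(3*d > 3*s + 9)) ==> (3*d <= -3 ==> 3*d == -2)))) && ((!(e > 3*s + 3)) ==> (e <= -9 ==> e == -8))
So before the loop: (e > 3*s + 3 ==> ((!(2*w > 4)) && (3*d > 3*s + 9 ==> ((!(2*w > 4)) && (!(3*d > 3*s + 9)) && (3*d <= -3 ==> 3*d == -2))) && ((!(3*d > 3*s + 9)) ==> (3*d <= -3 ==> 3*d == -2)))) && ((!(e > 3*s + 3)) ==> (e <= -9 ==> e == -8))
Before s := s: (e > 3*s + 3 ==> ((!(2*w > 4)) && (3*d > 3*s + 9 ==> ((!(2*w > 4)) && (!(3*d > 3*s + 9)) && (3*d <= -3 ==> 3*d == -2))) && ((!(3*d > 3*s + 9)) ==> (3*d <= -3 ==> 3*d == -2)))) && ((!(e > 3*s + 3)) ==> (e <= -9 ==> e == -8))
Answer: WP = (e > 3*s + 3 ==> ((!(2*w > 4)) && (3*d > 3*s + 9 ==> ((!(2*w > 4)) && (!(3*d > 3*s + 9)) && (3*d <= -3 ==> 3*d == -2))) && ((!(3*d > 3*s + 9)) ==> (3*d <= -3 ==> 3*d == -2)))) && ((!(e > 3*s + 3)) ==> (e <= -9 ==> e == -8))


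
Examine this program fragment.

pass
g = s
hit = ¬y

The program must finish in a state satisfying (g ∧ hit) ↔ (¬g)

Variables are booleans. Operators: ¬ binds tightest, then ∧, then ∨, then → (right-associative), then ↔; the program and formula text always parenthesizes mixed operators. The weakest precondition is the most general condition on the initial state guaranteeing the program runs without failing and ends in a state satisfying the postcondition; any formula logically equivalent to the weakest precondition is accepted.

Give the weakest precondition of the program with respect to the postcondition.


Working backward. After the program, (g ∧ hit) ↔ (¬g) must hold.
Before hit := ¬y: (g ∧ (¬y)) ↔ (¬g)
Before g := s: (s ∧ (¬y)) ↔ (¬s)
Before skip: (s ∧ (¬y)) ↔ (¬s)
Answer: WP = (s ∧ (¬y)) ↔ (¬s)


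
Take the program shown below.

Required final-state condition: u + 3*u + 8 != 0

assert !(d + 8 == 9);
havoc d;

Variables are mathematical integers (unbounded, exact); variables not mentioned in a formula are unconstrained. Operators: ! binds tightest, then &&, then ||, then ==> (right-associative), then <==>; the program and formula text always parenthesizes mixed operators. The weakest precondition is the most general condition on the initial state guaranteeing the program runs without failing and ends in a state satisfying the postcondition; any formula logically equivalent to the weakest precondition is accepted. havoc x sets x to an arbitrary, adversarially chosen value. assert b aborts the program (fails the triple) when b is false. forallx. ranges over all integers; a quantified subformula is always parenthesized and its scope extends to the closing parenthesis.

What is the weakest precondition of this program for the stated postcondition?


Working backward. After the program, the postcondition u + 3*u + 8 != 0 must hold; in canonical form it is 4*u != -8.
Before havoc d: 4*u != -8
Before assert !(d + 8 == 9): (!(d == 1)) && 4*u != -8
Answer: WP = (!(d == 1)) && 4*u != -8


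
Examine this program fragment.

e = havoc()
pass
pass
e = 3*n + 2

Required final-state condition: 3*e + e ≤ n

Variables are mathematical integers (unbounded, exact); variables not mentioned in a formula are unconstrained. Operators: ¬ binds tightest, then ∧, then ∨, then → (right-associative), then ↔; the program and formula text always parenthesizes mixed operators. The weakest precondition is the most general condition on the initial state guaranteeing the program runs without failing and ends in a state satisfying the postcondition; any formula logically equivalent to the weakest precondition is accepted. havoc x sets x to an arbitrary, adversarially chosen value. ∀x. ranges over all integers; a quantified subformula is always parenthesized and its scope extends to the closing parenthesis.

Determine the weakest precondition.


Working backward. After the program, the postcondition 3*e + e ≤ n must hold; in canonical form it is 4*e ≤ n.
Before e := 3*n + 2: 11*n ≤ -8
Before skip: 11*n ≤ -8
Before skip: 11*n ≤ -8
Before havoc e: 11*n ≤ -8
Answer: WP = 11*n ≤ -8


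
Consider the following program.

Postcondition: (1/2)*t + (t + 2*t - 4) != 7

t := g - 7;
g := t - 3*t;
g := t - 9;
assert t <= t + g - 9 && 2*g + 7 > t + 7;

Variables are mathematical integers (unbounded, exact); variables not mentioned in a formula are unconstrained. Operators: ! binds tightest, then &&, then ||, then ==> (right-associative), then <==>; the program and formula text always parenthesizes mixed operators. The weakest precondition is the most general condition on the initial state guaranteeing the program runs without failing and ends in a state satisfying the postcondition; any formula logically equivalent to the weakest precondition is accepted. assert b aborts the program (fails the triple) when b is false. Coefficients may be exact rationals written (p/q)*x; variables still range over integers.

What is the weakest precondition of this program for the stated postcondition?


Working backward. After the program, the postcondition (1/2)*t + (t + 2*t - 4) != 7 must hold; in canonical form it is (7/2)*t != 11.
Before assert t <= t + g - 9 && 2*g + 7 > t + 7: g >= 9 && 2*g > t && (7/2)*t != 11
Before g := t - 9: t >= 18 && t > 18 && (7/2)*t != 11
Before g := t - 3*t: t >= 18 && t > 18 && (7/2)*t != 11
Before t := g - 7: g >= 25 && g > 25 && (7/2)*g != 71/2
Answer: WP = g >= 25 && g > 25 && (7/2)*g != 71/2


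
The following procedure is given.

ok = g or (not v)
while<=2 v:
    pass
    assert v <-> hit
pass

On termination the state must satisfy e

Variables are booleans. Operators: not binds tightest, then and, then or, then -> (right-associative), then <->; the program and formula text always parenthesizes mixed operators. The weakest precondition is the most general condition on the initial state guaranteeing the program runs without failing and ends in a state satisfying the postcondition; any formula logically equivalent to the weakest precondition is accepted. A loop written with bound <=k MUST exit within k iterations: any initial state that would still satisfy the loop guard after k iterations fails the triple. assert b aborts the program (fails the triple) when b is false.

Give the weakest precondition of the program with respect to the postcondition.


Working backward. After the program, e must hold.
Before skip: e
Before the loop (bound <=2), unroll the exhaustion recursion (WP_0 = exit-now case; WP_j = one more guarded iteration, up to j = 2):
  WP_0: (not v) and e
  WP_1: (v -> ((v <-> hit) and (not v) and e)) and ((not v) -> e)
  WP_2: (v -> ((v <-> hit) and (v -> ((v <-> hit) and (not v) and e)) and ((not v) -> e))) and ((not v) -> e)
So before the loop: (v -> ((v <-> hit) and (v -> ((v <-> hit) and (not v) and e)) and ((not v) -> e))) and ((not v) -> e)
Before ok := g or (not v): (v -> ((v <-> hit) and (v -> ((v <-> hit) and (not v) and e)) and ((not v) -> e))) and ((not v) -> e)
Answer: WP = (v -> ((v <-> hit) and (v -> ((v <-> hit) and (not v) and e)) and ((not v) -> e))) and ((not v) -> e)


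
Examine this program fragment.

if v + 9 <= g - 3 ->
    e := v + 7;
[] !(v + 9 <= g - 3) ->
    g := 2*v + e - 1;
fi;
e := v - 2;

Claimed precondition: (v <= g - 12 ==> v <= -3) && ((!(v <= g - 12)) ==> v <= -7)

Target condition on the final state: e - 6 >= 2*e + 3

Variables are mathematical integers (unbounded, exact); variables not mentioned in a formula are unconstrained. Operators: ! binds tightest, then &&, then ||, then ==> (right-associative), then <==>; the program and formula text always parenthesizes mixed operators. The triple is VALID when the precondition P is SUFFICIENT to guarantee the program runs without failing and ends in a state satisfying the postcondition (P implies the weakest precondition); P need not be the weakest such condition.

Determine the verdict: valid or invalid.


Working backward. After the program, the postcondition e - 6 >= 2*e + 3 must hold; in canonical form it is e <= -9.
Before e := v - 2: v <= -7
Then branch requires v <= -7; else branch requires v <= -7.
Before the if: (v <= g - 12 ==> v <= -7) && ((!(v <= g - 12)) ==> v <= -7)
The weakest precondition is (v <= g - 12 ==> v <= -7) && ((!(v <= g - 12)) ==> v <= -7).
Check whether (v <= g - 12 ==> v <= -3) && ((!(v <= g - 12)) ==> v <= -7) implies it.
Countermodel: at the initial state g = 6, v = -6, the precondition holds but the weakest precondition fails.
Answer: invalid


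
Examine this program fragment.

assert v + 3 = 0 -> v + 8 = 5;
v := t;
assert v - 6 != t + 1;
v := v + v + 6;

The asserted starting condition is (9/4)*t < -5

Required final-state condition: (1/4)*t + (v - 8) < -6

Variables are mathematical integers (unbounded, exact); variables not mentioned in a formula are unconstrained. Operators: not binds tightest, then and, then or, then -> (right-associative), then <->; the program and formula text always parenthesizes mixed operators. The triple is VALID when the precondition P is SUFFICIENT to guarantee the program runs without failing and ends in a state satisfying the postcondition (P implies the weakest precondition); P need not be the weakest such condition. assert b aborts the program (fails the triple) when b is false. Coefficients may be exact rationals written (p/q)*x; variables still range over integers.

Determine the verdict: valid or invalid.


Working backward. After the program, the postcondition (1/4)*t + (v - 8) < -6 must hold; in canonical form it is (1/4)*t + v < 2.
Before v := v + v + 6: (1/4)*t + 2*v < -4
Before assert v - 6 != t + 1: v != t + 7 and (1/4)*t + 2*v < -4
Before v := t: (9/4)*t < -4
Before assert v + 3 = 0 -> v + 8 = 5: (9/4)*t < -4
The weakest precondition is (9/4)*t < -4.
Check whether (9/4)*t < -5 implies it.
Every state satisfying the precondition satisfies the weakest precondition: the implication holds.
Answer: valid


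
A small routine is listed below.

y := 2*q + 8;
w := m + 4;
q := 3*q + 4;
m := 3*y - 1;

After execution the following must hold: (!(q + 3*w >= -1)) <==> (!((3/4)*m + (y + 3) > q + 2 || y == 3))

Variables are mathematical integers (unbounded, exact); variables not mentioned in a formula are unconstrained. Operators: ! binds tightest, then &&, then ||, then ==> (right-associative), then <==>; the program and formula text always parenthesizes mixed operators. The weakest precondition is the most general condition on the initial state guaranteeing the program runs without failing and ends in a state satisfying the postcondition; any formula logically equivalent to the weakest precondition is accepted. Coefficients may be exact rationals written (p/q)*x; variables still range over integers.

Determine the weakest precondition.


Working backward. After the program, the postcondition (!(q + 3*w >= -1)) <==> (!((3/4)*m + (y + 3) > q + 2 || y == 3)) must hold; in canonical form it is (!(q + 3*w >= -1)) <==> (!((3/4)*m + y > q - 1 || y == 3)).
Before m := 3*y - 1: (!(q + 3*w >= -1)) <==> (!((13/4)*y > q - 1/4 || y == 3))
Before q := 3*q + 4: (!(3*q + 3*w >= -5)) <==> (!((13/4)*y > 3*q + 15/4 || y == 3))
Before w := m + 4: (!(3*m + 3*q >= -17)) <==> (!((13/4)*y > 3*q + 15/4 || y == 3))
Before y := 2*q + 8: (!(3*m + 3*q >= -17)) <==> (!((7/2)*q > -89/4 || 2*q == -5))
Answer: WP = (!(3*m + 3*q >= -17)) <==> (!((7/2)*q > -89/4 || 2*q == -5))


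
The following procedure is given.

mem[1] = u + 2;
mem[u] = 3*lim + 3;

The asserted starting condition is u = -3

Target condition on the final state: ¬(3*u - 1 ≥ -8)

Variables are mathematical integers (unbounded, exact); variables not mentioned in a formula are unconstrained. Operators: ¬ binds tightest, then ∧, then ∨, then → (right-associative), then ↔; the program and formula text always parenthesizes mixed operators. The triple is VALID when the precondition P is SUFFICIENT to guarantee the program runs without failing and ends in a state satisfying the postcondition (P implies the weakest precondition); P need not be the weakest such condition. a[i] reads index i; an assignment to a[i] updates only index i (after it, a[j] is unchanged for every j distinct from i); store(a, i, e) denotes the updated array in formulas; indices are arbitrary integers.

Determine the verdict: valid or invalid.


Working backward. After the program, the postcondition ¬(3*u - 1 ≥ -8) must hold; in canonical form it is ¬(3*u ≥ -7).
Before mem[u] := 3*lim + 3: ¬(3*u ≥ -7)
Before mem[1] := u + 2: ¬(3*u ≥ -7)
The weakest precondition is ¬(3*u ≥ -7).
Check whether u = -3 implies it.
Every state satisfying the precondition satisfies the weakest precondition: the implication holds.
Answer: valid


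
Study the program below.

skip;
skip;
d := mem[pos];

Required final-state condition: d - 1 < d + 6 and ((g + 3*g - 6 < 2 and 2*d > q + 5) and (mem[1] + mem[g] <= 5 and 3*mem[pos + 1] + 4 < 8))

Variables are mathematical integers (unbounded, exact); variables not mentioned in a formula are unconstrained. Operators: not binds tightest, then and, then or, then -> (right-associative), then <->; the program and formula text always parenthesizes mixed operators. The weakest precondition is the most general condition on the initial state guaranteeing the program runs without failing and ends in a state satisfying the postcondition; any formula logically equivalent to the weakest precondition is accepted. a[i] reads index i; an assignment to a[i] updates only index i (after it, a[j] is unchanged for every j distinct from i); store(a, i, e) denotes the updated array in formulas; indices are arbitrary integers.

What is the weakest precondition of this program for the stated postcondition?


Working backward. After the program, the postcondition d - 1 < d + 6 and ((g + 3*g - 6 < 2 and 2*d > q + 5) and (mem[1] + mem[g] <= 5 and 3*mem[pos + 1] + 4 < 8)) must hold; in canonical form it is 4*g < 8 and 2*d > q + 5 and mem[1] + mem[g] <= 5 and 3*mem[pos + 1] < 4.
Before d := mem[pos]: 4*g < 8 and 2*mem[pos] > q + 5 and mem[1] + mem[g] <= 5 and 3*mem[pos + 1] < 4
Before skip: 4*g < 8 and 2*mem[pos] > q + 5 and mem[1] + mem[g] <= 5 and 3*mem[pos + 1] < 4
Before skip: 4*g < 8 and 2*mem[pos] > q + 5 and mem[1] + mem[g] <= 5 and 3*mem[pos + 1] < 4
Answer: WP = 4*g < 8 and 2*mem[pos] > q + 5 and mem[1] + mem[g] <= 5 and 3*mem[pos + 1] < 4


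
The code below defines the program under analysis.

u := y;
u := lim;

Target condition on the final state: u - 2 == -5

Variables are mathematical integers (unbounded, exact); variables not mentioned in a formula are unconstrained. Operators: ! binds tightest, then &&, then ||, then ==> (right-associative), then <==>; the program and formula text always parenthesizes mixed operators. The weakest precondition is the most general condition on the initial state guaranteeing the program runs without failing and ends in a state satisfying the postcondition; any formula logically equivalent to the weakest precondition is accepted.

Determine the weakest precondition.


Working backward. After the program, the postcondition u - 2 == -5 must hold; in canonical form it is u == -3.
Before u := lim: lim == -3
Before u := y: lim == -3
Answer: WP = lim == -3


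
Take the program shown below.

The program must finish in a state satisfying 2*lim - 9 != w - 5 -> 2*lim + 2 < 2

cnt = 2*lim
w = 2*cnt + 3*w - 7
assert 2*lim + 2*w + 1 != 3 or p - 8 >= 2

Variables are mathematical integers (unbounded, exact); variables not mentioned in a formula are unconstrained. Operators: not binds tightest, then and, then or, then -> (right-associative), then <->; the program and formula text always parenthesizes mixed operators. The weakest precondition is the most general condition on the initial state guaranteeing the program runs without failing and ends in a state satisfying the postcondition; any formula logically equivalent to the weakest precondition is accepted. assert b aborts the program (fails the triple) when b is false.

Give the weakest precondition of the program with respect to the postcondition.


Working backward. After the program, the postcondition 2*lim - 9 != w - 5 -> 2*lim + 2 < 2 must hold; in canonical form it is 2*lim != w + 4 -> 2*lim < 0.
Before assert 2*lim + 2*w + 1 != 3 or p - 8 >= 2: (2*lim + 2*w != 2 or p >= 10) and (2*lim != w + 4 -> 2*lim < 0)
Before w := 2*cnt + 3*w - 7: (4*cnt + 2*lim + 6*w != 16 or p >= 10) and (2*lim != 2*cnt + 3*w - 3 -> 2*lim < 0)
Before cnt := 2*lim: (10*lim + 6*w != 16 or p >= 10) and (2*lim + 3*w != 3 -> 2*lim < 0)
Answer: WP = (10*lim + 6*w != 16 or p >= 10) and (2*lim + 3*w != 3 -> 2*lim < 0)


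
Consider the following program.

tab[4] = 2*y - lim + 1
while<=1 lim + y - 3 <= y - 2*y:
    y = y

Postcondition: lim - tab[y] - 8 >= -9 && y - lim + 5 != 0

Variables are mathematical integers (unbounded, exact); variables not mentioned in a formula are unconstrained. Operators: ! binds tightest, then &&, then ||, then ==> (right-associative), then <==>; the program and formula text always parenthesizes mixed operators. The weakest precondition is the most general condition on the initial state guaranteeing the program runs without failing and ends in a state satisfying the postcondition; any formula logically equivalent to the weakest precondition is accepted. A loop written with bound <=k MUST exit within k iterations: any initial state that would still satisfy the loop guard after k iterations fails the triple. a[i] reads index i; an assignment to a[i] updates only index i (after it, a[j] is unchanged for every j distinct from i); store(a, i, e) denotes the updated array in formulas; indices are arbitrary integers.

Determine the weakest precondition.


Working backward. After the program, the postcondition lim - tab[y] - 8 >= -9 && y - lim + 5 != 0 must hold; in canonical form it is lim >= tab[y] - 1 && y != lim - 5.
Before the loop (bound <=1), unroll the exhaustion recursion (WP_0 = exit-now case; WP_j = one more guarded iteration, up to j = 1):
  WP_0: (!(lim + 2*y <= 3)) && lim >= tab[y] - 1 && y != lim - 5
  WP_1: (lim + 2*y <= 3 ==> ((!(lim + 2*y <= 3)) && lim >= tab[y] - 1 && y != lim - 5)) && ((!(lim + 2*y <= 3)) ==> (lim >= tab[y] - 1 && y != lim - 5))
So before the loop: (lim + 2*y <= 3 ==> ((!(lim + 2*y <= 3)) && lim >= tab[y] - 1 && y != lim - 5)) && ((!(lim + 2*y <= 3)) ==> (lim >= tab[y] - 1 && y != lim - 5))
Before tab[4] := 2*y - lim + 1: (lim + 2*y <= 3 ==> ((!(lim + 2*y <= 3)) && lim >= store(tab, 4, -lim + 2*y + 1)[y] - 1 && y != lim - 5)) && ((!(lim + 2*y <= 3)) ==> (lim >= store(tab, 4, -lim + 2*y + 1)[y] - 1 && y != lim - 5))
Answer: WP = (lim + 2*y <= 3 ==> ((!(lim + 2*y <= 3)) && lim >= store(tab, 4, -lim + 2*y + 1)[y] - 1 && y != lim - 5)) && ((!(lim + 2*y <= 3)) ==> (lim >= store(tab, 4, -lim + 2*y + 1)[y] - 1 && y != lim - 5))
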